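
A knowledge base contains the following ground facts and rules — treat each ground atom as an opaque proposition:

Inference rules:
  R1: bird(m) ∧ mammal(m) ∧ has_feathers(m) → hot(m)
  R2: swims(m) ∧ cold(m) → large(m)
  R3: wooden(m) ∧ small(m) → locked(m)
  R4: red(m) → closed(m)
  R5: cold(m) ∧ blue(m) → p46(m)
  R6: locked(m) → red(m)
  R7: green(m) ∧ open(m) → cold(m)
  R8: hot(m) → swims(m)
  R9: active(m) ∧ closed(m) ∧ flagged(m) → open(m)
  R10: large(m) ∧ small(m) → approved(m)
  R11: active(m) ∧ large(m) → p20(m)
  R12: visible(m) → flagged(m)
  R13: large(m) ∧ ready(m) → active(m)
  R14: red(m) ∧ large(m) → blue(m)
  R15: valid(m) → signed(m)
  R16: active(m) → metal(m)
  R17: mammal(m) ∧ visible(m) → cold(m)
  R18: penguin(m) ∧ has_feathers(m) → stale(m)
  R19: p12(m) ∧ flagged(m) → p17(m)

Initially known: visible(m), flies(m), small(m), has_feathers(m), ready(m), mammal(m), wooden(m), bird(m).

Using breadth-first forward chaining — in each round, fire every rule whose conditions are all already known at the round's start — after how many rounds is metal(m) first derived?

5

Round 1: R1 [bird(m) ∧ mammal(m) ∧ has_feathers(m) → hot(m)]; R3 [wooden(m) ∧ small(m) → locked(m)]; R12 [visible(m) → flagged(m)]; R17 [mammal(m) ∧ visible(m) → cold(m)]. New: hot(m), locked(m), flagged(m), cold(m).
Round 2: R6 [locked(m) → red(m)]; R8 [hot(m) → swims(m)]. New: red(m), swims(m).
Round 3: R2 [swims(m) ∧ cold(m) → large(m)]; R4 [red(m) → closed(m)]. New: large(m), closed(m).
Round 4: R10 [large(m) ∧ small(m) → approved(m)]; R13 [large(m) ∧ ready(m) → active(m)]; R14 [red(m) ∧ large(m) → blue(m)]. New: approved(m), active(m), blue(m).
Round 5: R5 [cold(m) ∧ blue(m) → p46(m)]; R9 [active(m) ∧ closed(m) ∧ flagged(m) → open(m)]; R11 [active(m) ∧ large(m) → p20(m)]; R16 [active(m) → metal(m)]. New: p46(m), open(m), p20(m), metal(m).
metal(m) first appears in round 5.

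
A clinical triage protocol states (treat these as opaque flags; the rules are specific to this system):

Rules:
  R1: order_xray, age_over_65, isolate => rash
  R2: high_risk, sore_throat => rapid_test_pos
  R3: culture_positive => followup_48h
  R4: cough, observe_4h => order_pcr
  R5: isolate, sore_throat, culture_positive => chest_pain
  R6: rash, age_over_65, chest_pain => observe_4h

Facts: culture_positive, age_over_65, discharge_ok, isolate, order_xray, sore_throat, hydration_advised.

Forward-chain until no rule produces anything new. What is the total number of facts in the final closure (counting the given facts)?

11

Round 1: R1 [order_xray, age_over_65, isolate => rash]; R3 [culture_positive => followup_48h]; R5 [isolate, sore_throat, culture_positive => chest_pain]. Adds rash, followup_48h, chest_pain.
Round 2: R6 [rash, age_over_65, chest_pain => observe_4h]. Adds observe_4h.
Closure: {age_over_65, chest_pain, culture_positive, discharge_ok, followup_48h, hydration_advised, isolate, observe_4h, order_xray, rash, sore_throat} — 11 facts.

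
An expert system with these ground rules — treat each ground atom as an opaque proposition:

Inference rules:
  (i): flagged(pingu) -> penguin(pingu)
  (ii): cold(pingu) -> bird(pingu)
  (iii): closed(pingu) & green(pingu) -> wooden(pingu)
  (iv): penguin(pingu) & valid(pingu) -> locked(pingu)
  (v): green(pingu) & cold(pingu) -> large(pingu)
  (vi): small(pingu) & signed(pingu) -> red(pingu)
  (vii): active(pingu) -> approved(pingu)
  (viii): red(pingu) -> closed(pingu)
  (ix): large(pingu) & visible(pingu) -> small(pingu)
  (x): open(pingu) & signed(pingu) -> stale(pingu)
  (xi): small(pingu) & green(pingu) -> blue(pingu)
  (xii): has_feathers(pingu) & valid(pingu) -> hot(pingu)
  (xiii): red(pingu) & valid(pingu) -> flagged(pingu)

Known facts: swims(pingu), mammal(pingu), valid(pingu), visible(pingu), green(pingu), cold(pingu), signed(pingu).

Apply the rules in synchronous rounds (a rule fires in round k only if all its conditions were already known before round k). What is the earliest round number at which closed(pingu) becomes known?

4

Round 1: (ii) [cold(pingu) -> bird(pingu)]; (v) [green(pingu) & cold(pingu) -> large(pingu)]. Adds bird(pingu), large(pingu).
Round 2: (ix) [large(pingu) & visible(pingu) -> small(pingu)]. Adds small(pingu).
Round 3: (vi) [small(pingu) & signed(pingu) -> red(pingu)]; (xi) [small(pingu) & green(pingu) -> blue(pingu)]. Adds red(pingu), blue(pingu).
Round 4: (viii) [red(pingu) -> closed(pingu)]; (xiii) [red(pingu) & valid(pingu) -> flagged(pingu)]. Adds closed(pingu), flagged(pingu).
closed(pingu) first appears in round 4.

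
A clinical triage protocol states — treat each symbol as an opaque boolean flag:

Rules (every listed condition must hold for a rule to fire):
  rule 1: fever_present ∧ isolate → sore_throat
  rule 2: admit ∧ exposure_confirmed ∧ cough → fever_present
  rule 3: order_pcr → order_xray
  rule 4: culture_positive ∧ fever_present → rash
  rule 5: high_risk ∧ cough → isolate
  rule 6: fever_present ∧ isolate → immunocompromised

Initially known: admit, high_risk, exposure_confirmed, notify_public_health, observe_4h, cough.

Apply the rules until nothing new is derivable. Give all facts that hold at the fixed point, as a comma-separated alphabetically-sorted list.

[1] rule 2 [admit ∧ exposure_confirmed ∧ cough → fever_present]; rule 5 [high_risk ∧ cough → isolate]. ⇒ new: fever_present, isolate.
[2] rule 1 [fever_present ∧ isolate → sore_throat]; rule 6 [fever_present ∧ isolate → immunocompromised]. ⇒ new: sore_throat, immunocompromised.

admit, cough, exposure_confirmed, fever_present, high_risk, immunocompromised, isolate, notify_public_health, observe_4h, sore_throat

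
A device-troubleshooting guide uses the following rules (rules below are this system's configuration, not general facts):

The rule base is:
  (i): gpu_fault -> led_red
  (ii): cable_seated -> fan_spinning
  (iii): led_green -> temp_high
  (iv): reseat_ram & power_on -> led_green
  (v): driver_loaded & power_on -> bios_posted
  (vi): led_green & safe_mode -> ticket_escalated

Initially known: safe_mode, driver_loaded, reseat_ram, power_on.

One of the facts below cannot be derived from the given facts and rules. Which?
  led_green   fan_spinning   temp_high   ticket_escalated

fan_spinning

Round 1 — (iv), (v), derive led_green, bios_posted.
Round 2 — (iii), (vi), derive temp_high, ticket_escalated.
Derived: led_green (round 1), ticket_escalated (round 2), temp_high (round 2). fan_spinning never appears in any round.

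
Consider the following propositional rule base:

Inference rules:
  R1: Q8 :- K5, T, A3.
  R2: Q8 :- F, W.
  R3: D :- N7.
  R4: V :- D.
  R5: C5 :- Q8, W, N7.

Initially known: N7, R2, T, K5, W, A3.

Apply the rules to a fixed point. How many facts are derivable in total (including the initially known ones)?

[1] R1 [Q8 :- K5, T, A3.]; R3 [D :- N7.]. ⇒ new: Q8, D.
[2] R4 [V :- D.]; R5 [C5 :- Q8, W, N7.]. ⇒ new: V, C5.
Closure: {A3, C5, D, K5, N7, Q8, R2, T, V, W} — 10 facts.

10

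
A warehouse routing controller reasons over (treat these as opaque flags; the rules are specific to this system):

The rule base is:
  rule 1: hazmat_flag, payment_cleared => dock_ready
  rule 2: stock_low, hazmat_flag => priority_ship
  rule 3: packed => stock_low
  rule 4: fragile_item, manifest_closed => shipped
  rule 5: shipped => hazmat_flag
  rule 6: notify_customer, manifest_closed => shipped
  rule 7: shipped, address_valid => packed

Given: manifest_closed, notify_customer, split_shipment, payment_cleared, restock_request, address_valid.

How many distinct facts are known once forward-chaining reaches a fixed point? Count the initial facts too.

12

Round 1: rule 6 [notify_customer, manifest_closed => shipped]. New: shipped.
Round 2: rule 5 [shipped => hazmat_flag]; rule 7 [shipped, address_valid => packed]. New: hazmat_flag, packed.
Round 3: rule 1 [hazmat_flag, payment_cleared => dock_ready]; rule 3 [packed => stock_low]. New: dock_ready, stock_low.
Round 4: rule 2 [stock_low, hazmat_flag => priority_ship]. New: priority_ship.
Closure: {address_valid, dock_ready, hazmat_flag, manifest_closed, notify_customer, packed, payment_cleared, priority_ship, restock_request, shipped, split_shipment, stock_low} — 12 facts.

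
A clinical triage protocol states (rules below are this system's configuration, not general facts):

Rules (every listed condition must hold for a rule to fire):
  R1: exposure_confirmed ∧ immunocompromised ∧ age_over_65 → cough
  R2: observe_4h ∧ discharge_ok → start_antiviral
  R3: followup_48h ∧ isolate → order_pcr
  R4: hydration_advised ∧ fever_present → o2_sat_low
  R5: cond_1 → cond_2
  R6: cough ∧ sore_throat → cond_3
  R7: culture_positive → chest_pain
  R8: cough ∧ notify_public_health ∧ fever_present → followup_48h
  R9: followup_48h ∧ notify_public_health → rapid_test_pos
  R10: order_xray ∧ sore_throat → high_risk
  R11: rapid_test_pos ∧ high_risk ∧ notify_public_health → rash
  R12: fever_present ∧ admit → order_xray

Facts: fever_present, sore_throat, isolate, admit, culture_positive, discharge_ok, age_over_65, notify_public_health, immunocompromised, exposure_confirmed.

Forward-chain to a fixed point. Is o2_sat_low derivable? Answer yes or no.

no

Round 1: R1 [exposure_confirmed ∧ immunocompromised ∧ age_over_65 → cough]; R7 [culture_positive → chest_pain]; R12 [fever_present ∧ admit → order_xray]. Adds cough, chest_pain, order_xray.
Round 2: R6 [cough ∧ sore_throat → cond_3]; R8 [cough ∧ notify_public_health ∧ fever_present → followup_48h]; R10 [order_xray ∧ sore_throat → high_risk]. Adds cond_3, followup_48h, high_risk.
Round 3: R3 [followup_48h ∧ isolate → order_pcr]; R9 [followup_48h ∧ notify_public_health → rapid_test_pos]. Adds order_pcr, rapid_test_pos.
Round 4: R11 [rapid_test_pos ∧ high_risk ∧ notify_public_health → rash]. Adds rash.
Fixed point reached. o2_sat_low is concluded only by R4; R4 needs hydration_advised (never derived).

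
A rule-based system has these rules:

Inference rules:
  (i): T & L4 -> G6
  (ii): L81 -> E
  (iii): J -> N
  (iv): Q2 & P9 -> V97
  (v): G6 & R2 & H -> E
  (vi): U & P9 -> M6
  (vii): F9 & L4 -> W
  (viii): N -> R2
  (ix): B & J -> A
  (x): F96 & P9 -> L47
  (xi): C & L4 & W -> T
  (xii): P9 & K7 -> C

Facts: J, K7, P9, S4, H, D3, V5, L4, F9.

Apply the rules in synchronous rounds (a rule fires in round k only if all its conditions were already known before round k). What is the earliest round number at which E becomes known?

Round 1: (iii) [J -> N]; (vii) [F9 & L4 -> W]; (xii) [P9 & K7 -> C]. New: N, W, C.
Round 2: (viii) [N -> R2]; (xi) [C & L4 & W -> T]. New: R2, T.
Round 3: (i) [T & L4 -> G6]. New: G6.
Round 4: (v) [G6 & R2 & H -> E]. New: E.
E first appears in round 4.

4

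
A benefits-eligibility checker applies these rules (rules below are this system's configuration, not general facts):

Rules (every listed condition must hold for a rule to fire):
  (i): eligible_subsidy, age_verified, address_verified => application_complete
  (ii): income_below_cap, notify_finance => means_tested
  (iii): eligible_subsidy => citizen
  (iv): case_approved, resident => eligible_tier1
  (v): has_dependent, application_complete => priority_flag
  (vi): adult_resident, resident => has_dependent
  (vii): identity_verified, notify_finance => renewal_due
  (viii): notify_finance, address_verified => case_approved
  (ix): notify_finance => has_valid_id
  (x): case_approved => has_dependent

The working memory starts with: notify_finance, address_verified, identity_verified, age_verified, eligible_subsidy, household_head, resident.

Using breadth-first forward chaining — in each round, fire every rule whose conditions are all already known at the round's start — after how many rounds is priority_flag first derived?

3

Round 1 — (i), (iii), (vii), (viii), (ix), derive application_complete, citizen, renewal_due, case_approved, has_valid_id.
Round 2 — (iv), (x), derive eligible_tier1, has_dependent.
Round 3 — (v), derive priority_flag.
priority_flag first appears in round 3.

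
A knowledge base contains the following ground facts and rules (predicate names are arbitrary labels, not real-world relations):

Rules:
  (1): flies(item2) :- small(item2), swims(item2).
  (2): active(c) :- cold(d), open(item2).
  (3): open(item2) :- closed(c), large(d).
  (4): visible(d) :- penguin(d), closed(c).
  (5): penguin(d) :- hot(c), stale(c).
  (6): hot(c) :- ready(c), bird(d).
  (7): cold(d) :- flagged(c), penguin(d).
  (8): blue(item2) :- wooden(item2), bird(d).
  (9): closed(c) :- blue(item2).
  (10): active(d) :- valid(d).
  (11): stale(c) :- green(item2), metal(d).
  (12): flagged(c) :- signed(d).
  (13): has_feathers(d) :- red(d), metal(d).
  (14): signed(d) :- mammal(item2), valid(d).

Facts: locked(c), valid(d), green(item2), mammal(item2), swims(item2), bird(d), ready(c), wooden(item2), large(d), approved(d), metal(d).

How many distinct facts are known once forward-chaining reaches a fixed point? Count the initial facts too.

23

Round 1 fires (6), (8), (10), (11), (14), giving hot(c), blue(item2), active(d), stale(c), signed(d).
Round 2 fires (5), (9), (12), giving penguin(d), closed(c), flagged(c).
Round 3 fires (3), (4), (7), giving open(item2), visible(d), cold(d).
Round 4 fires (2), giving active(c).
Closure: {active(c), active(d), approved(d), bird(d), blue(item2), closed(c), cold(d), flagged(c), green(item2), hot(c), large(d), locked(c), mammal(item2), metal(d), open(item2), penguin(d), ready(c), signed(d), stale(c), swims(item2), valid(d), visible(d), wooden(item2)} — 23 facts.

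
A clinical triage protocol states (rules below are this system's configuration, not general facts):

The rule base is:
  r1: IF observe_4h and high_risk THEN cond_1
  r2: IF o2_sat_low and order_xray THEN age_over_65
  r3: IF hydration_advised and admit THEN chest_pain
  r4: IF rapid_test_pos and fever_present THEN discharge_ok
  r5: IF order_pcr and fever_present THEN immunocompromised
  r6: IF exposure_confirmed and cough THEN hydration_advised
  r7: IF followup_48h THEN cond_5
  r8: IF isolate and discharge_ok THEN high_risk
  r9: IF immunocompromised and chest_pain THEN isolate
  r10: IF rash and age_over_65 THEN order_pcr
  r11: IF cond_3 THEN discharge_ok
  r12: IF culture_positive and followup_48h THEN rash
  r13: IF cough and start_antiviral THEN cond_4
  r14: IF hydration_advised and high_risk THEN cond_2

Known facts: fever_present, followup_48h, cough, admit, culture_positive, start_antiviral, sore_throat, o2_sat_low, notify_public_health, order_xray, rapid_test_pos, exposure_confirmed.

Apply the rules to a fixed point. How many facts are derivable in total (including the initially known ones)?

Round 1 — r2, r4, r6, r7, r12, r13, derive age_over_65, discharge_ok, hydration_advised, cond_5, rash, cond_4.
Round 2 — r3, r10, derive chest_pain, order_pcr.
Round 3 — r5, derive immunocompromised.
Round 4 — r9, derive isolate.
Round 5 — r8, derive high_risk.
Round 6 — r14, derive cond_2.
Closure: {admit, age_over_65, chest_pain, cond_2, cond_4, cond_5, cough, culture_positive, discharge_ok, exposure_confirmed, fever_present, followup_48h, high_risk, hydration_advised, immunocompromised, isolate, notify_public_health, o2_sat_low, order_pcr, order_xray, rapid_test_pos, rash, sore_throat, start_antiviral} — 24 facts.

24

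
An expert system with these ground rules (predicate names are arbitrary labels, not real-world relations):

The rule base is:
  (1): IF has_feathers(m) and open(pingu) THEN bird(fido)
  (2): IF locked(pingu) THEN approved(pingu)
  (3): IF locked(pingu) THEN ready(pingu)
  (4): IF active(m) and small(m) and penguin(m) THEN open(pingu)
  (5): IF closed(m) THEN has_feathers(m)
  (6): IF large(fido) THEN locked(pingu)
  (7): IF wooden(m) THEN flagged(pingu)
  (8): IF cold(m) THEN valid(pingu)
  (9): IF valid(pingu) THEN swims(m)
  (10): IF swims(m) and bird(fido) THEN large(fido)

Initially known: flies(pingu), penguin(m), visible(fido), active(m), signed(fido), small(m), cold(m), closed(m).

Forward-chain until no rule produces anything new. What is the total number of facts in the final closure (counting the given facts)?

17

Round 1: (4) [IF active(m) and small(m) and penguin(m) THEN open(pingu)]; (5) [IF closed(m) THEN has_feathers(m)]; (8) [IF cold(m) THEN valid(pingu)]. Adds open(pingu), has_feathers(m), valid(pingu).
Round 2: (1) [IF has_feathers(m) and open(pingu) THEN bird(fido)]; (9) [IF valid(pingu) THEN swims(m)]. Adds bird(fido), swims(m).
Round 3: (10) [IF swims(m) and bird(fido) THEN large(fido)]. Adds large(fido).
Round 4: (6) [IF large(fido) THEN locked(pingu)]. Adds locked(pingu).
Round 5: (2) [IF locked(pingu) THEN approved(pingu)]; (3) [IF locked(pingu) THEN ready(pingu)]. Adds approved(pingu), ready(pingu).
Closure: {active(m), approved(pingu), bird(fido), closed(m), cold(m), flies(pingu), has_feathers(m), large(fido), locked(pingu), open(pingu), penguin(m), ready(pingu), signed(fido), small(m), swims(m), valid(pingu), visible(fido)} — 17 facts.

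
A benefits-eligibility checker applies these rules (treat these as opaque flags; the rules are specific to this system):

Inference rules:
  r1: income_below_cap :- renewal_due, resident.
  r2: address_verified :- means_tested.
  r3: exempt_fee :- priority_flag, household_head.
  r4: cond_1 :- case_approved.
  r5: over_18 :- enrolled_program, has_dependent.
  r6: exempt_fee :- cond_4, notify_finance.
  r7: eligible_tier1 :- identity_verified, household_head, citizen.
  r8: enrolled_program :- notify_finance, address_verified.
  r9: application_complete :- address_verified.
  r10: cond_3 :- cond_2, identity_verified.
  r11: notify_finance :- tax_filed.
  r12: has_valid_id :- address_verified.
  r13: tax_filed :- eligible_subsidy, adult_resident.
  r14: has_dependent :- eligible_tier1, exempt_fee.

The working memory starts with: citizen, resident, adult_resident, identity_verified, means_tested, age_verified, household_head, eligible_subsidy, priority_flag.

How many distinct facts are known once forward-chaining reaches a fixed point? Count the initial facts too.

19

Round 1 fires r2, r3, r7, r13, giving address_verified, exempt_fee, eligible_tier1, tax_filed.
Round 2 fires r9, r11, r12, r14, giving application_complete, notify_finance, has_valid_id, has_dependent.
Round 3 fires r8, giving enrolled_program.
Round 4 fires r5, giving over_18.
Closure: {address_verified, adult_resident, age_verified, application_complete, citizen, eligible_subsidy, eligible_tier1, enrolled_program, exempt_fee, has_dependent, has_valid_id, household_head, identity_verified, means_tested, notify_finance, over_18, priority_flag, resident, tax_filed} — 19 facts.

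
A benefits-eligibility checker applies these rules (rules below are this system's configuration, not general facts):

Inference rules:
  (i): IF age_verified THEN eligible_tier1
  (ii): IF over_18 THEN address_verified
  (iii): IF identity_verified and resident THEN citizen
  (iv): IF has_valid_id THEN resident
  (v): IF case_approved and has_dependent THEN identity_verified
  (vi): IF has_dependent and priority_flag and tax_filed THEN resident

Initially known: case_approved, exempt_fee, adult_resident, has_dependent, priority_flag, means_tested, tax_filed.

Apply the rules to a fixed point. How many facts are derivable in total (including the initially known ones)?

10

[1] (v) [IF case_approved and has_dependent THEN identity_verified]; (vi) [IF has_dependent and priority_flag and tax_filed THEN resident]. ⇒ new: identity_verified, resident.
[2] (iii) [IF identity_verified and resident THEN citizen]. ⇒ new: citizen.
Closure: {adult_resident, case_approved, citizen, exempt_fee, has_dependent, identity_verified, means_tested, priority_flag, resident, tax_filed} — 10 facts.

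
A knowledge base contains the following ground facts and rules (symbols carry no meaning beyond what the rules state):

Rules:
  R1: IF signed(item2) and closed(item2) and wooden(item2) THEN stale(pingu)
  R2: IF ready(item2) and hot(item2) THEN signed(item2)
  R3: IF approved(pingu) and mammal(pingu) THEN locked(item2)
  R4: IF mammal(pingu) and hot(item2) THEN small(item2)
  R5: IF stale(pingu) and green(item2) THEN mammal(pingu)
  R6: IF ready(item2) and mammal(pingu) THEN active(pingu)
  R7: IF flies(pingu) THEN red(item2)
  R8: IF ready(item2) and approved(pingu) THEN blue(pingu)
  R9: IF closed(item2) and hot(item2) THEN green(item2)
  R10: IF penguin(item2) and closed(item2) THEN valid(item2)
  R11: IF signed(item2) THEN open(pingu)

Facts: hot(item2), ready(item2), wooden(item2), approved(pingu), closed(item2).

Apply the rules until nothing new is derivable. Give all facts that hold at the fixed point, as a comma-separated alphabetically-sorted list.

Round 1: R2 [IF ready(item2) and hot(item2) THEN signed(item2)]; R8 [IF ready(item2) and approved(pingu) THEN blue(pingu)]; R9 [IF closed(item2) and hot(item2) THEN green(item2)]. New: signed(item2), blue(pingu), green(item2).
Round 2: R1 [IF signed(item2) and closed(item2) and wooden(item2) THEN stale(pingu)]; R11 [IF signed(item2) THEN open(pingu)]. New: stale(pingu), open(pingu).
Round 3: R5 [IF stale(pingu) and green(item2) THEN mammal(pingu)]. New: mammal(pingu).
Round 4: R3 [IF approved(pingu) and mammal(pingu) THEN locked(item2)]; R4 [IF mammal(pingu) and hot(item2) THEN small(item2)]; R6 [IF ready(item2) and mammal(pingu) THEN active(pingu)]. New: locked(item2), small(item2), active(pingu).

active(pingu), approved(pingu), blue(pingu), closed(item2), green(item2), hot(item2), locked(item2), mammal(pingu), open(pingu), ready(item2), signed(item2), small(item2), stale(pingu), wooden(item2)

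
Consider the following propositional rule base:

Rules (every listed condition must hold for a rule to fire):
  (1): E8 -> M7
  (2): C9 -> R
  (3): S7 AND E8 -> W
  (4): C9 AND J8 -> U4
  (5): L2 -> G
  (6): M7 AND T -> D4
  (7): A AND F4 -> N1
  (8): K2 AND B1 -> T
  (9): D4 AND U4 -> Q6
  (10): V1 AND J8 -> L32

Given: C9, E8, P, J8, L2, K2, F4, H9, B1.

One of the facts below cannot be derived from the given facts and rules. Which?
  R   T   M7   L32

L32

Round 1: (1) [E8 -> M7]; (2) [C9 -> R]; (4) [C9 AND J8 -> U4]; (5) [L2 -> G]; (8) [K2 AND B1 -> T]. Adds M7, R, U4, G, T.
Round 2: (6) [M7 AND T -> D4]. Adds D4.
Round 3: (9) [D4 AND U4 -> Q6]. Adds Q6.
Derived: M7 (round 1), T (round 1), R (round 1). L32 never appears in any round.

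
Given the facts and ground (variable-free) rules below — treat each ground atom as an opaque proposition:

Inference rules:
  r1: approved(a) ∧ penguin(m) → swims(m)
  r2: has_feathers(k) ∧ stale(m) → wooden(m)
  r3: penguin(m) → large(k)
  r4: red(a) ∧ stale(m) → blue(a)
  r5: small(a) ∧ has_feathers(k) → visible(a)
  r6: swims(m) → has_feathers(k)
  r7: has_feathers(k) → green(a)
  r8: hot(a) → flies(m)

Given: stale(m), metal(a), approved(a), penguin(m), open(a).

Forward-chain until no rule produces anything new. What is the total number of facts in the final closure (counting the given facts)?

[1] r1 [approved(a) ∧ penguin(m) → swims(m)]; r3 [penguin(m) → large(k)]. ⇒ new: swims(m), large(k).
[2] r6 [swims(m) → has_feathers(k)]. ⇒ new: has_feathers(k).
[3] r2 [has_feathers(k) ∧ stale(m) → wooden(m)]; r7 [has_feathers(k) → green(a)]. ⇒ new: wooden(m), green(a).
Closure: {approved(a), green(a), has_feathers(k), large(k), metal(a), open(a), penguin(m), stale(m), swims(m), wooden(m)} — 10 facts.

10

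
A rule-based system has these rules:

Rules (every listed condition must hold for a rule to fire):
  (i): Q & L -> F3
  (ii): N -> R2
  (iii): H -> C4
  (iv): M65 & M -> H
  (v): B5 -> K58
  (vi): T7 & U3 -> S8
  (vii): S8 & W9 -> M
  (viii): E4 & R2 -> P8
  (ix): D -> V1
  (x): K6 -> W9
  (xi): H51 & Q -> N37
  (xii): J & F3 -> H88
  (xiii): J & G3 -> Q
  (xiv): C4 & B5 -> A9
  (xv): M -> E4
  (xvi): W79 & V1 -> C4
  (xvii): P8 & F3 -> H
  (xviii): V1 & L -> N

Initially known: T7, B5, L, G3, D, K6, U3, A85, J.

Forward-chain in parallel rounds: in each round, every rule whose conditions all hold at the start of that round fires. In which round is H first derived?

Round 1: (v) [B5 -> K58]; (vi) [T7 & U3 -> S8]; (ix) [D -> V1]; (x) [K6 -> W9]; (xiii) [J & G3 -> Q]. Adds K58, S8, V1, W9, Q.
Round 2: (i) [Q & L -> F3]; (vii) [S8 & W9 -> M]; (xviii) [V1 & L -> N]. Adds F3, M, N.
Round 3: (ii) [N -> R2]; (xii) [J & F3 -> H88]; (xv) [M -> E4]. Adds R2, H88, E4.
Round 4: (viii) [E4 & R2 -> P8]. Adds P8.
Round 5: (xvii) [P8 & F3 -> H]. Adds H.
H first appears in round 5.

5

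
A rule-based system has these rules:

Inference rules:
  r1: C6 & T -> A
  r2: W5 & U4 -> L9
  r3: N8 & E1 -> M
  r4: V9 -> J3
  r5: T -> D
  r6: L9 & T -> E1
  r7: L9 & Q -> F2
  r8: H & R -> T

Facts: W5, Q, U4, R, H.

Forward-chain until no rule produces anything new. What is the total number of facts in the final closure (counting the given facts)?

[1] r2 [W5 & U4 -> L9]; r8 [H & R -> T]. ⇒ new: L9, T.
[2] r5 [T -> D]; r6 [L9 & T -> E1]; r7 [L9 & Q -> F2]. ⇒ new: D, E1, F2.
Closure: {D, E1, F2, H, L9, Q, R, T, U4, W5} — 10 facts.

10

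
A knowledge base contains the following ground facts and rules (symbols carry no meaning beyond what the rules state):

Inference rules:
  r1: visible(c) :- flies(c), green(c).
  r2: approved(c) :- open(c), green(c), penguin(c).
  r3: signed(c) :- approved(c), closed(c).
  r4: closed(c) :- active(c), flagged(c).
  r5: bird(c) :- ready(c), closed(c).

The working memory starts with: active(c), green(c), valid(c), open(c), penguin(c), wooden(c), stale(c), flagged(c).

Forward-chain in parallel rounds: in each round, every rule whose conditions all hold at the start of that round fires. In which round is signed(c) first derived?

Round 1: r2 [approved(c) :- open(c), green(c), penguin(c).]; r4 [closed(c) :- active(c), flagged(c).]. Adds approved(c), closed(c).
Round 2: r3 [signed(c) :- approved(c), closed(c).]. Adds signed(c).
signed(c) first appears in round 2.

2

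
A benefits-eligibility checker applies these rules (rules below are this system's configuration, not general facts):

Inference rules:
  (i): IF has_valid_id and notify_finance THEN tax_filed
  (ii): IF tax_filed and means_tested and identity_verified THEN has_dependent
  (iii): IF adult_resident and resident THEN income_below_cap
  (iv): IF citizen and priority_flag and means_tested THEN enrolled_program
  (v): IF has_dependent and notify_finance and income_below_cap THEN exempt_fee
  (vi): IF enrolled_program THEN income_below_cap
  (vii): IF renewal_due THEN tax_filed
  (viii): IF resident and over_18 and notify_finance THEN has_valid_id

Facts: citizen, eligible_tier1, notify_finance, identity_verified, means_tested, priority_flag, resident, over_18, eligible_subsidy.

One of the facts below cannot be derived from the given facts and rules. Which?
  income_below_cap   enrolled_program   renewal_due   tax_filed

renewal_due

Round 1: (iv) [IF citizen and priority_flag and means_tested THEN enrolled_program]; (viii) [IF resident and over_18 and notify_finance THEN has_valid_id]. Adds enrolled_program, has_valid_id.
Round 2: (i) [IF has_valid_id and notify_finance THEN tax_filed]; (vi) [IF enrolled_program THEN income_below_cap]. Adds tax_filed, income_below_cap.
Round 3: (ii) [IF tax_filed and means_tested and identity_verified THEN has_dependent]. Adds has_dependent.
Round 4: (v) [IF has_dependent and notify_finance and income_below_cap THEN exempt_fee]. Adds exempt_fee.
Derived: tax_filed (round 2), enrolled_program (round 1), income_below_cap (round 2). renewal_due never appears in any round.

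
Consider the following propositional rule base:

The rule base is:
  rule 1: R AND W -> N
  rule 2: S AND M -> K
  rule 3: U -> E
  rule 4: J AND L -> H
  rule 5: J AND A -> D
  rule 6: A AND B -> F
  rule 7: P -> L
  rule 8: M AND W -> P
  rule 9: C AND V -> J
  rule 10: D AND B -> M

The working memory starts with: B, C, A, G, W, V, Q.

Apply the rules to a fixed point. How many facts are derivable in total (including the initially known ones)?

Round 1 fires rule 6, rule 9, giving F, J.
Round 2 fires rule 5, giving D.
Round 3 fires rule 10, giving M.
Round 4 fires rule 8, giving P.
Round 5 fires rule 7, giving L.
Round 6 fires rule 4, giving H.
Closure: {A, B, C, D, F, G, H, J, L, M, P, Q, V, W} — 14 facts.

14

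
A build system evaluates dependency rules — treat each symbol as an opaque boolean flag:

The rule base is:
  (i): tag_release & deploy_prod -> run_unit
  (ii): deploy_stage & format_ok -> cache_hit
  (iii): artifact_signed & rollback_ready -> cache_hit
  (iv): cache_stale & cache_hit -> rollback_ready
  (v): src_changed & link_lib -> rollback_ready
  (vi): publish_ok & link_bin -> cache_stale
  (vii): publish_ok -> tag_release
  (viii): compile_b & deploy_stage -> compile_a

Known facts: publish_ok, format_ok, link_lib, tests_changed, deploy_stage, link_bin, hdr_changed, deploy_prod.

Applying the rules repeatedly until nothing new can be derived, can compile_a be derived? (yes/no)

no

Round 1: (ii) [deploy_stage & format_ok -> cache_hit]; (vi) [publish_ok & link_bin -> cache_stale]; (vii) [publish_ok -> tag_release]. Adds cache_hit, cache_stale, tag_release.
Round 2: (i) [tag_release & deploy_prod -> run_unit]; (iv) [cache_stale & cache_hit -> rollback_ready]. Adds run_unit, rollback_ready.
Fixed point reached. compile_a is concluded only by (viii); (viii) needs compile_b (never derived).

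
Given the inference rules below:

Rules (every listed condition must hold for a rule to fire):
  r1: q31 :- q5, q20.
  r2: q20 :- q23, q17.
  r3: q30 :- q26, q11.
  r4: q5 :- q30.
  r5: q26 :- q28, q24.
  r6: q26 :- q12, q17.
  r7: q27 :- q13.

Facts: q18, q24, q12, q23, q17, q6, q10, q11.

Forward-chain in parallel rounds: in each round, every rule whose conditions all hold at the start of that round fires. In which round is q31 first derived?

[1] r2 [q20 :- q23, q17.]; r6 [q26 :- q12, q17.]. ⇒ new: q20, q26.
[2] r3 [q30 :- q26, q11.]. ⇒ new: q30.
[3] r4 [q5 :- q30.]. ⇒ new: q5.
[4] r1 [q31 :- q5, q20.]. ⇒ new: q31.
q31 first appears in round 4.

4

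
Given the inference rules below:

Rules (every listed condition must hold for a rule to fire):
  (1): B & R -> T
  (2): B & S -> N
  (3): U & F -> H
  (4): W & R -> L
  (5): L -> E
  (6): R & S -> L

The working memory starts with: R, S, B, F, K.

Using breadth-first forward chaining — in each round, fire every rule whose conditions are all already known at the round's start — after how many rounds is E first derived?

2

Round 1 — (1), (2), (6), derive T, N, L.
Round 2 — (5), derive E.
E first appears in round 2.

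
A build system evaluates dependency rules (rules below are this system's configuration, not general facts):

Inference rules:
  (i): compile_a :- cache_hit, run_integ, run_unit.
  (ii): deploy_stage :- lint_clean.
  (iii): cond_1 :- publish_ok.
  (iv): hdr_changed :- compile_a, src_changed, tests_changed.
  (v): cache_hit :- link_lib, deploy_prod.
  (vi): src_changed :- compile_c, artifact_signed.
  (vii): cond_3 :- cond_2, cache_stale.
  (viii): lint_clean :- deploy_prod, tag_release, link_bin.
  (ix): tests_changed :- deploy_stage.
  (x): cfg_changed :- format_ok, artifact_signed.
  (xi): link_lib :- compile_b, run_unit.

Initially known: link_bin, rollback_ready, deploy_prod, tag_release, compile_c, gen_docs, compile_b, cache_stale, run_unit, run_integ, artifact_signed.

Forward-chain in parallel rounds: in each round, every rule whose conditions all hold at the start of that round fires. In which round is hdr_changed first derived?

4

Round 1: (vi) [src_changed :- compile_c, artifact_signed.]; (viii) [lint_clean :- deploy_prod, tag_release, link_bin.]; (xi) [link_lib :- compile_b, run_unit.]. New: src_changed, lint_clean, link_lib.
Round 2: (ii) [deploy_stage :- lint_clean.]; (v) [cache_hit :- link_lib, deploy_prod.]. New: deploy_stage, cache_hit.
Round 3: (i) [compile_a :- cache_hit, run_integ, run_unit.]; (ix) [tests_changed :- deploy_stage.]. New: compile_a, tests_changed.
Round 4: (iv) [hdr_changed :- compile_a, src_changed, tests_changed.]. New: hdr_changed.
hdr_changed first appears in round 4.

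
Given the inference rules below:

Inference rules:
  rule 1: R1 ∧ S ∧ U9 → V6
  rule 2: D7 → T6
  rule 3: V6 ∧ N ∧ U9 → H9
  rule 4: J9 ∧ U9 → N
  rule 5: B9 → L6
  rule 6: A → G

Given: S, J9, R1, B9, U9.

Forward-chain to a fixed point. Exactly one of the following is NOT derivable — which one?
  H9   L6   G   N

[1] rule 1 [R1 ∧ S ∧ U9 → V6]; rule 4 [J9 ∧ U9 → N]; rule 5 [B9 → L6]. ⇒ new: V6, N, L6.
[2] rule 3 [V6 ∧ N ∧ U9 → H9]. ⇒ new: H9.
Derived: H9 (round 2), L6 (round 1), N (round 1). G never appears in any round.

G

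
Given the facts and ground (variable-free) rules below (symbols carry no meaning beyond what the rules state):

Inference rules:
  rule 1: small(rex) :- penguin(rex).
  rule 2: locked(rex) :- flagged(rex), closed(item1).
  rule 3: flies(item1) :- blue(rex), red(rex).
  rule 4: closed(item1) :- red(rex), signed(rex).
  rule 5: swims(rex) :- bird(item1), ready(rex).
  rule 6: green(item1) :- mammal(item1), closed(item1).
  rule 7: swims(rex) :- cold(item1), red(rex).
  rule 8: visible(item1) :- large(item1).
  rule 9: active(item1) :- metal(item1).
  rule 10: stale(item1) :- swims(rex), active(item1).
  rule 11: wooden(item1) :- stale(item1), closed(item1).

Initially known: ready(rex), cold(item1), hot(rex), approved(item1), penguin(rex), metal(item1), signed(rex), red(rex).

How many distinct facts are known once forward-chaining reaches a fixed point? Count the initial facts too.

Round 1 fires rule 1, rule 4, rule 7, rule 9, giving small(rex), closed(item1), swims(rex), active(item1).
Round 2 fires rule 10, giving stale(item1).
Round 3 fires rule 11, giving wooden(item1).
Closure: {active(item1), approved(item1), closed(item1), cold(item1), hot(rex), metal(item1), penguin(rex), ready(rex), red(rex), signed(rex), small(rex), stale(item1), swims(rex), wooden(item1)} — 14 facts.

14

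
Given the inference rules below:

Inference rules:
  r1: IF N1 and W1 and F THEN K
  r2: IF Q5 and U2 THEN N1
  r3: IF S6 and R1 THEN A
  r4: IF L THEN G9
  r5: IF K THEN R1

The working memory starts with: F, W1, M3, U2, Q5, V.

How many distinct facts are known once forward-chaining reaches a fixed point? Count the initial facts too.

9

Round 1 — r2, derive N1.
Round 2 — r1, derive K.
Round 3 — r5, derive R1.
Closure: {F, K, M3, N1, Q5, R1, U2, V, W1} — 9 facts.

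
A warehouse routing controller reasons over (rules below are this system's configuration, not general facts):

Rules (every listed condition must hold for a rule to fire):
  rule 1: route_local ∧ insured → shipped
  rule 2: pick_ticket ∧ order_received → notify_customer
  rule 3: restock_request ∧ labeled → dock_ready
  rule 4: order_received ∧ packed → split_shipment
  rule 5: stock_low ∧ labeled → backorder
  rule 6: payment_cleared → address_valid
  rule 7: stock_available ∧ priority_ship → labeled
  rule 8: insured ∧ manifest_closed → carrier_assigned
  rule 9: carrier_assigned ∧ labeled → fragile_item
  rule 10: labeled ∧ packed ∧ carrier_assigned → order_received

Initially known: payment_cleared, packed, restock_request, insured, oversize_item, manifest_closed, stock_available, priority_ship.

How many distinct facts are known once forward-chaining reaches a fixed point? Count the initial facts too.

Round 1 fires rule 6, rule 7, rule 8, giving address_valid, labeled, carrier_assigned.
Round 2 fires rule 3, rule 9, rule 10, giving dock_ready, fragile_item, order_received.
Round 3 fires rule 4, giving split_shipment.
Closure: {address_valid, carrier_assigned, dock_ready, fragile_item, insured, labeled, manifest_closed, order_received, oversize_item, packed, payment_cleared, priority_ship, restock_request, split_shipment, stock_available} — 15 facts.

15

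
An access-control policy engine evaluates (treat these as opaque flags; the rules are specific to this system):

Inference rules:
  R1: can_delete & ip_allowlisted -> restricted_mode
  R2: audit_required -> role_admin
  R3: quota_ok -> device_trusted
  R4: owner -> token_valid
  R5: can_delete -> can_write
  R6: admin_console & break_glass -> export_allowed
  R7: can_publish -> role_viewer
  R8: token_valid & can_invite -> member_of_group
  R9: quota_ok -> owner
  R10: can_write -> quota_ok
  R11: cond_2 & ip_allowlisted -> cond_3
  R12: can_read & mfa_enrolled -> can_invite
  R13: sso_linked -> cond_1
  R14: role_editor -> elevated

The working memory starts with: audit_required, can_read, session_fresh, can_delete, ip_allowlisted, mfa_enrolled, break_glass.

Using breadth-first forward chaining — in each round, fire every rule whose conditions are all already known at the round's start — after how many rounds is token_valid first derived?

Round 1 — R1, R2, R5, R12, derive restricted_mode, role_admin, can_write, can_invite.
Round 2 — R10, derive quota_ok.
Round 3 — R3, R9, derive device_trusted, owner.
Round 4 — R4, derive token_valid.
token_valid first appears in round 4.

4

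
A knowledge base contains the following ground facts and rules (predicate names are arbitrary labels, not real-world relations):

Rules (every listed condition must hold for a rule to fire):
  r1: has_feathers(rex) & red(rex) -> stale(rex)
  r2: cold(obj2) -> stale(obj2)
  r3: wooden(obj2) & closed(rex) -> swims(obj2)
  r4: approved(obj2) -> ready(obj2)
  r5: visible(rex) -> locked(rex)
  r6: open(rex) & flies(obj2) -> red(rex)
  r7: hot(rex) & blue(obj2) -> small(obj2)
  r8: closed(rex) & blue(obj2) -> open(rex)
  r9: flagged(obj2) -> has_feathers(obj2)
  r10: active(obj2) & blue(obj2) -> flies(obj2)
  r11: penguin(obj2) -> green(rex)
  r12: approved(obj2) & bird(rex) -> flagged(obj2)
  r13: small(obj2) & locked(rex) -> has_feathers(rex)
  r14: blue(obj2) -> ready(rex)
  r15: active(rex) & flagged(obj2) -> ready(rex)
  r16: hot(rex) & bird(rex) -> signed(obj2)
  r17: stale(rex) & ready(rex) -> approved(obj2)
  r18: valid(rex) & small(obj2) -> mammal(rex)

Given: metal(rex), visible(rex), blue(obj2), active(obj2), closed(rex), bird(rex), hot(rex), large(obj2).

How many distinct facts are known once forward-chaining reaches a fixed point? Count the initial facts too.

[1] r5 [visible(rex) -> locked(rex)]; r7 [hot(rex) & blue(obj2) -> small(obj2)]; r8 [closed(rex) & blue(obj2) -> open(rex)]; r10 [active(obj2) & blue(obj2) -> flies(obj2)]; r14 [blue(obj2) -> ready(rex)]; r16 [hot(rex) & bird(rex) -> signed(obj2)]. ⇒ new: locked(rex), small(obj2), open(rex), flies(obj2), ready(rex), signed(obj2).
[2] r6 [open(rex) & flies(obj2) -> red(rex)]; r13 [small(obj2) & locked(rex) -> has_feathers(rex)]. ⇒ new: red(rex), has_feathers(rex).
[3] r1 [has_feathers(rex) & red(rex) -> stale(rex)]. ⇒ new: stale(rex).
[4] r17 [stale(rex) & ready(rex) -> approved(obj2)]. ⇒ new: approved(obj2).
[5] r4 [approved(obj2) -> ready(obj2)]; r12 [approved(obj2) & bird(rex) -> flagged(obj2)]. ⇒ new: ready(obj2), flagged(obj2).
[6] r9 [flagged(obj2) -> has_feathers(obj2)]. ⇒ new: has_feathers(obj2).
Closure: {active(obj2), approved(obj2), bird(rex), blue(obj2), closed(rex), flagged(obj2), flies(obj2), has_feathers(obj2), has_feathers(rex), hot(rex), large(obj2), locked(rex), metal(rex), open(rex), ready(obj2), ready(rex), red(rex), signed(obj2), small(obj2), stale(rex), visible(rex)} — 21 facts.

21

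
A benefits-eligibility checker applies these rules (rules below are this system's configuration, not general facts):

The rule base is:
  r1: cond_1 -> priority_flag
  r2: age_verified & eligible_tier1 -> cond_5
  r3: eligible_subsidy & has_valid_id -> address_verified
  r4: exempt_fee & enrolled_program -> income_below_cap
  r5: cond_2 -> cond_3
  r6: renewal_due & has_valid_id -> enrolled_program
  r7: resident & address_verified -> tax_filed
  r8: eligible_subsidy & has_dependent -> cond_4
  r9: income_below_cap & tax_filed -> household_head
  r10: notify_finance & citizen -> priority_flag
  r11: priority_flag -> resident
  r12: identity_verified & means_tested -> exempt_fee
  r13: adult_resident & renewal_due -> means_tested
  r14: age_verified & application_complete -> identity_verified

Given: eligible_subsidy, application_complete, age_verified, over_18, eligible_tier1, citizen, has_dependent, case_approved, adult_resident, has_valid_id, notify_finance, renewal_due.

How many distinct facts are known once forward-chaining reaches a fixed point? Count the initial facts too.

24

Round 1 — r2, r3, r6, r8, r10, r13, r14, derive cond_5, address_verified, enrolled_program, cond_4, priority_flag, means_tested, identity_verified.
Round 2 — r11, r12, derive resident, exempt_fee.
Round 3 — r4, r7, derive income_below_cap, tax_filed.
Round 4 — r9, derive household_head.
Closure: {address_verified, adult_resident, age_verified, application_complete, case_approved, citizen, cond_4, cond_5, eligible_subsidy, eligible_tier1, enrolled_program, exempt_fee, has_dependent, has_valid_id, household_head, identity_verified, income_below_cap, means_tested, notify_finance, over_18, priority_flag, renewal_due, resident, tax_filed} — 24 facts.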